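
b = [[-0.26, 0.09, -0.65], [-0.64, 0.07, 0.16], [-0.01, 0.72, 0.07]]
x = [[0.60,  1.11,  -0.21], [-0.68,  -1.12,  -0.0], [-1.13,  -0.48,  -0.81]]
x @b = [[-0.86, -0.02, -0.23], [0.89, -0.14, 0.26], [0.61, -0.72, 0.60]]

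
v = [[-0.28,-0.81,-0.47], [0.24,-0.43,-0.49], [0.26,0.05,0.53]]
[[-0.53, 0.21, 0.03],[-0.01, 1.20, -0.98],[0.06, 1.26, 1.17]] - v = [[-0.25, 1.02, 0.50],[-0.25, 1.63, -0.49],[-0.20, 1.21, 0.64]]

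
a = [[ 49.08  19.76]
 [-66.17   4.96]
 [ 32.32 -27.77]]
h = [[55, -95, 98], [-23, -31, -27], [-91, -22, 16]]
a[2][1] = -27.77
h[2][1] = -22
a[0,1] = 19.76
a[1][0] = -66.17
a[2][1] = -27.77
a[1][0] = -66.17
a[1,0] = -66.17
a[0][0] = 49.08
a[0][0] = 49.08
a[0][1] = 19.76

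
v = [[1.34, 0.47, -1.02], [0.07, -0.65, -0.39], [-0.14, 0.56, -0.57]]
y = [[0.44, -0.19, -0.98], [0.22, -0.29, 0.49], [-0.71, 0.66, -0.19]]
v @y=[[1.42, -1.06, -0.89], [0.16, -0.08, -0.31], [0.47, -0.51, 0.52]]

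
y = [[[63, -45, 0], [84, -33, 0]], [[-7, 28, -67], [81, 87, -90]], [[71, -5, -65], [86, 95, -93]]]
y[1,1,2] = -90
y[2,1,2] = -93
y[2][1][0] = 86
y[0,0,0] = 63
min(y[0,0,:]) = -45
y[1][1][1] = 87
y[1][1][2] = -90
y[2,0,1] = -5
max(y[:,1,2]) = 0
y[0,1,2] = 0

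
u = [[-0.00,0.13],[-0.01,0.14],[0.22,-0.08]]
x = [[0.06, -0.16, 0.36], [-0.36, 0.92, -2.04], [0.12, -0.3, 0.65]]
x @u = [[0.08, -0.04], [-0.46, 0.25], [0.15, -0.08]]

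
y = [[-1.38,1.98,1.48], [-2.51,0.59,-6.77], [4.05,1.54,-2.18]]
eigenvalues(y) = [(-4.71+0j), (0.87+4.21j), (0.87-4.21j)]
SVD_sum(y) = [[0.20,  -0.08,  0.99], [-1.40,  0.59,  -6.99], [-0.29,  0.12,  -1.43]] + [[-1.25, -0.21, 0.23],[-1.09, -0.18, 0.2],[4.44, 0.74, -0.82]] + [[-0.33, 2.27, 0.26], [-0.03, 0.18, 0.02], [-0.10, 0.68, 0.08]]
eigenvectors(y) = [[(0.59+0j), (-0.05+0.35j), -0.05-0.35j], [-0.52+0.00j, -0.85+0.00j, -0.85-0.00j], [-0.62+0.00j, (0.05+0.4j), 0.05-0.40j]]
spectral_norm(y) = 7.37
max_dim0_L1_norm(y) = 10.43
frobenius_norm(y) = 9.17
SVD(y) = [[0.14, 0.26, 0.95], [-0.97, 0.23, 0.08], [-0.20, -0.94, 0.29]] @ diag([7.373709547635748, 4.878943346554223, 2.4180817455618953]) @ [[0.20,-0.08,0.98], [-0.97,-0.16,0.18], [-0.14,0.98,0.11]]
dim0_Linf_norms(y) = [4.05, 1.98, 6.77]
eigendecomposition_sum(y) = [[(-2.3+0j), 0.26+0.00j, (2.05-0j)],  [2.03-0.00j, (-0.23-0j), -1.81+0.00j],  [2.44-0.00j, (-0.28-0j), -2.18+0.00j]] + [[(0.46+1.03j), (0.86-0.05j), -0.28+1.01j], [-2.27+1.42j, 0.41+2.00j, -2.48-0.33j], [0.80+0.97j, (0.91-0.32j), (-0+1.18j)]] + [[(0.46-1.03j), (0.86+0.05j), -0.28-1.01j], [(-2.27-1.42j), 0.41-2.00j, (-2.48+0.33j)], [0.80-0.97j, 0.91+0.32j, -0.00-1.18j]]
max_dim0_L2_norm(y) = 7.26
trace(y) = -2.97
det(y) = -86.99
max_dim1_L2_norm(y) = 7.24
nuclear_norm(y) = 14.67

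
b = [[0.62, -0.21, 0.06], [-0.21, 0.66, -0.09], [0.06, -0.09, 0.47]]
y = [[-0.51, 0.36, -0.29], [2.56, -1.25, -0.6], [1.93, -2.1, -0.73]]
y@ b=[[-0.41, 0.37, -0.2], [1.81, -1.31, -0.02], [1.59, -1.73, -0.04]]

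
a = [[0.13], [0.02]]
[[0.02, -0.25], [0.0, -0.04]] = a @ [[0.19,-1.91]]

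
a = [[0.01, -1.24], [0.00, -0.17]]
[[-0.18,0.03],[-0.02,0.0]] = a@ [[-0.49, 0.04],[0.14, -0.02]]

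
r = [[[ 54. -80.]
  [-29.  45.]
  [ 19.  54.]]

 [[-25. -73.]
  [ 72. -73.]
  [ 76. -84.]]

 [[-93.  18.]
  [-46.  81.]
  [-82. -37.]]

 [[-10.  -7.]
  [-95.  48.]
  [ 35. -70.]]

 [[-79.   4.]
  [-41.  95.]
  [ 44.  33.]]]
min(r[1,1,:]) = -73.0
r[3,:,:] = [[-10.0, -7.0], [-95.0, 48.0], [35.0, -70.0]]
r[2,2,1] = -37.0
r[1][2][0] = 76.0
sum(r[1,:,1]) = -230.0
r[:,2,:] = [[19.0, 54.0], [76.0, -84.0], [-82.0, -37.0], [35.0, -70.0], [44.0, 33.0]]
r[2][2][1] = -37.0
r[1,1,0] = 72.0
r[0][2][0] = 19.0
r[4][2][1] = 33.0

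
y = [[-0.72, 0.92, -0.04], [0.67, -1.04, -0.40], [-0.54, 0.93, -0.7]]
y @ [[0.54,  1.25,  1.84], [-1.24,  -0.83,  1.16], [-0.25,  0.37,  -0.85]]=[[-1.52, -1.68, -0.22], [1.75, 1.55, 0.37], [-1.27, -1.71, 0.68]]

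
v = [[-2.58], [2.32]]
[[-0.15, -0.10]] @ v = [[0.16]]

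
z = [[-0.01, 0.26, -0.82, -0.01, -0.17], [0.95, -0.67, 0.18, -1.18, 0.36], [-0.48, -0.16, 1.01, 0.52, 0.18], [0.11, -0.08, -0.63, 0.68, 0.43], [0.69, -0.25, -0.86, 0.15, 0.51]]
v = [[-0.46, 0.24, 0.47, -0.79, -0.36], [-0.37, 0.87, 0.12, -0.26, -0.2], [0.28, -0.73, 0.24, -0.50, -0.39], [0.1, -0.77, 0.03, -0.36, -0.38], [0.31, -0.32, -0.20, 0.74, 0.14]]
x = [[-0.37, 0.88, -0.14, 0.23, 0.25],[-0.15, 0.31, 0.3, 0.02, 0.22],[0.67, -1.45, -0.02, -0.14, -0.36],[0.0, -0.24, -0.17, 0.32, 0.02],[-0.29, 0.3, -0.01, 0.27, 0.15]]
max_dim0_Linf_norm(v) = 0.87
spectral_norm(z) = 1.95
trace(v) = 0.43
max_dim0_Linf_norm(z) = 1.18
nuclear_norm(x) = 2.95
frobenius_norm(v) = 2.24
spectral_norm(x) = 2.02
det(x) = 0.00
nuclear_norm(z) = 4.83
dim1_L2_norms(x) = [1.02, 0.51, 1.64, 0.44, 0.52]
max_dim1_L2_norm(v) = 1.12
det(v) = -0.02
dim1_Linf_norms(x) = [0.88, 0.31, 1.45, 0.32, 0.3]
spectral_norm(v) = 1.61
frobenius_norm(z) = 2.81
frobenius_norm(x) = 2.11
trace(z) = 1.52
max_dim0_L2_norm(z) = 1.69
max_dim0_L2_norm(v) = 1.43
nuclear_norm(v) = 3.76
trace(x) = 0.39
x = z @ v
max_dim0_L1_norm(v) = 2.93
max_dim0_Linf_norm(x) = 1.45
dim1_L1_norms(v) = [2.32, 1.82, 2.14, 1.64, 1.71]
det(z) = 0.00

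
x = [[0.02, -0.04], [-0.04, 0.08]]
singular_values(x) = [0.1, 0.0]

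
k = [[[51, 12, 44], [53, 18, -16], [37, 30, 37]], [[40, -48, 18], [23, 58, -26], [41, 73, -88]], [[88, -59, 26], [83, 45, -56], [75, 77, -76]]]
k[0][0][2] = 44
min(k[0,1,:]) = -16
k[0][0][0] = 51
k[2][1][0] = 83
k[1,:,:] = [[40, -48, 18], [23, 58, -26], [41, 73, -88]]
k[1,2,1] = 73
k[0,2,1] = 30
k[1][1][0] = 23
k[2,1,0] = 83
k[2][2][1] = 77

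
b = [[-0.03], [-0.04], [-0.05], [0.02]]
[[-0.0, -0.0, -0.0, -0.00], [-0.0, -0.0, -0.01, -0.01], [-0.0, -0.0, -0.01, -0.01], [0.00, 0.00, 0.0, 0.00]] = b @ [[0.07,0.08,0.14,0.13]]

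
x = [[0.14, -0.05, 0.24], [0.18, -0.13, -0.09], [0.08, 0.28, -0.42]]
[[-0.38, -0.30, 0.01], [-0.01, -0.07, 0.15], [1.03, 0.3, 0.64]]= x @ [[0.28, -0.72, 1.38], [1.45, 0.11, 1.13], [-1.44, -0.79, -0.51]]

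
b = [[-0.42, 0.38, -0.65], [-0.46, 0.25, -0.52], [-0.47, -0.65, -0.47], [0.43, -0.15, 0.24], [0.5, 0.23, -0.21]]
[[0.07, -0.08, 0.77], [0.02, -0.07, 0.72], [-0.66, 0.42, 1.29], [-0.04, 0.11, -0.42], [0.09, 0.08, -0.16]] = b @ [[-0.02, 0.26, -0.52],[0.77, -0.56, -0.7],[0.35, -0.37, -1.26]]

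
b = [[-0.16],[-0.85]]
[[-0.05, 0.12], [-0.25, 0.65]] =b @ [[0.29, -0.77]]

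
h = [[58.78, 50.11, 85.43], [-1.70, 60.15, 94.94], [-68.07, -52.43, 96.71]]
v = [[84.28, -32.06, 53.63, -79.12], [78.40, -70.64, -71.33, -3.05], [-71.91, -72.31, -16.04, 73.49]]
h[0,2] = 85.43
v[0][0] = 84.28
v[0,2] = 53.63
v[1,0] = 78.4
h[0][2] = 85.43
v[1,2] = -71.33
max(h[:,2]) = 96.71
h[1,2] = 94.94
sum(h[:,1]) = 57.82999999999999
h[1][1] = 60.15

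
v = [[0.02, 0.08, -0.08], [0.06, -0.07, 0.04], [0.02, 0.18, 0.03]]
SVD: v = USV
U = [[-0.42, 0.65, -0.63], [0.35, -0.53, -0.78], [-0.84, -0.54, -0.0]]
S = [0.21, 0.09, 0.06]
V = [[-0.02, -0.99, 0.11],[-0.31, -0.09, -0.95],[-0.95, 0.05, 0.31]]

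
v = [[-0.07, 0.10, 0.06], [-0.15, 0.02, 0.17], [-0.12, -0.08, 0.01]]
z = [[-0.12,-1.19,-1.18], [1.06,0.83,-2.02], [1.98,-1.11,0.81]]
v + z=[[-0.19, -1.09, -1.12], [0.91, 0.85, -1.85], [1.86, -1.19, 0.82]]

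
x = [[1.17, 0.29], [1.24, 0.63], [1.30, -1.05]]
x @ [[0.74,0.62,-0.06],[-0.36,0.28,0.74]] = [[0.76, 0.81, 0.14], [0.69, 0.95, 0.39], [1.34, 0.51, -0.86]]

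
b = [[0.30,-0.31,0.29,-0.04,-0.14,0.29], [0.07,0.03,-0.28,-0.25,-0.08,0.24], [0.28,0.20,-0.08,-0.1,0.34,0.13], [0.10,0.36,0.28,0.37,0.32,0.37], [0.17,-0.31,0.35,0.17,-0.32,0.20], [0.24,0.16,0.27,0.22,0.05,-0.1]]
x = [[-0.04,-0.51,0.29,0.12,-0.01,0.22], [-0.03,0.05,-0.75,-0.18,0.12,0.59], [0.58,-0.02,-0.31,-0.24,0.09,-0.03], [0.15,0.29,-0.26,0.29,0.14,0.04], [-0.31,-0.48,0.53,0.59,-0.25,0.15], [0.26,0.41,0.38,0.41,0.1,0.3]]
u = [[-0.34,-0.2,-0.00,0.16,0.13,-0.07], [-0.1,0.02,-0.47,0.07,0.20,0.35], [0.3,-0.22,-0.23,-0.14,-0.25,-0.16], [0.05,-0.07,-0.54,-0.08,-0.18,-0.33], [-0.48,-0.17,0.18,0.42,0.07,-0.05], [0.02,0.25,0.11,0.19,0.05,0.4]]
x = u + b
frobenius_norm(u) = 1.45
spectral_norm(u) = 0.99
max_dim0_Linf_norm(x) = 0.75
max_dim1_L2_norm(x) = 1.02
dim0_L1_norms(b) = [1.16, 1.37, 1.55, 1.15, 1.25, 1.33]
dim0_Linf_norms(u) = [0.48, 0.25, 0.54, 0.42, 0.25, 0.4]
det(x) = -0.02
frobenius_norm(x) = 1.96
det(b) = -0.00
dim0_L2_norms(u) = [0.67, 0.43, 0.78, 0.52, 0.4, 0.65]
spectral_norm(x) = 1.41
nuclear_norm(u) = 2.89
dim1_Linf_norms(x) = [0.51, 0.75, 0.58, 0.29, 0.59, 0.41]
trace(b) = 0.20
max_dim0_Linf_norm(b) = 0.37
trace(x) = 0.04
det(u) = 0.00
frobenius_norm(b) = 1.44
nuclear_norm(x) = 4.11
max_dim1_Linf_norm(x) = 0.75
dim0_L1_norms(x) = [1.37, 1.76, 2.52, 1.83, 0.71, 1.33]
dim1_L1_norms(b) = [1.37, 0.95, 1.13, 1.8, 1.52, 1.04]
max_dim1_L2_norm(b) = 0.77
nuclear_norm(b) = 2.93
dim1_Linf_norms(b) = [0.31, 0.28, 0.34, 0.37, 0.35, 0.27]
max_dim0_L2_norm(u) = 0.78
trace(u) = -0.16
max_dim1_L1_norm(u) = 1.37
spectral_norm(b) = 0.92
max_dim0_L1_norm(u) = 1.53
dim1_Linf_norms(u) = [0.34, 0.47, 0.3, 0.54, 0.48, 0.4]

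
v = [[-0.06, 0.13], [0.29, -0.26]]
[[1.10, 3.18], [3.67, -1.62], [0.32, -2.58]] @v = [[0.86, -0.68], [-0.69, 0.9], [-0.77, 0.71]]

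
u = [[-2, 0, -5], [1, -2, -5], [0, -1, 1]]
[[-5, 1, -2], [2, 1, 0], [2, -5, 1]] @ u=[[11, 0, 18], [-3, -2, -15], [-9, 9, 16]]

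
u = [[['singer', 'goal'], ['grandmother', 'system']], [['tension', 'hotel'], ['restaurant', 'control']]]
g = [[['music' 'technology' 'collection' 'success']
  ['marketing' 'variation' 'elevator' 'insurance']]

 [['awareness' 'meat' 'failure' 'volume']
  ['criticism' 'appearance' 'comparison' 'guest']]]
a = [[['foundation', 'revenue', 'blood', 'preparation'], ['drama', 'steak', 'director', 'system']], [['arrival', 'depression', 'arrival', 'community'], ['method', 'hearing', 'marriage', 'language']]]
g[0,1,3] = 'insurance'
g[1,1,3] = 'guest'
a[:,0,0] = ['foundation', 'arrival']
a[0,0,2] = 'blood'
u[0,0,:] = ['singer', 'goal']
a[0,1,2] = 'director'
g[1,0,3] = 'volume'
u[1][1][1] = 'control'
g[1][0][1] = 'meat'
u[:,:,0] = [['singer', 'grandmother'], ['tension', 'restaurant']]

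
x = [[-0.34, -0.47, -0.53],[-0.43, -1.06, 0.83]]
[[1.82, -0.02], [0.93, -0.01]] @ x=[[-0.61, -0.83, -0.98], [-0.31, -0.43, -0.50]]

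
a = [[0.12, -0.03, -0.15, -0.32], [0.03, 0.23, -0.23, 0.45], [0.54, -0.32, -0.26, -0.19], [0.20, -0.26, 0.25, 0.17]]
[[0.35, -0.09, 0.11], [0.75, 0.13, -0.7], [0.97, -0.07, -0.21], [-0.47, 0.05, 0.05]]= a@[[0.33, 0.13, -0.55], [-0.40, 0.19, -0.4], [-2.84, 0.14, 0.83], [0.40, 0.25, -0.90]]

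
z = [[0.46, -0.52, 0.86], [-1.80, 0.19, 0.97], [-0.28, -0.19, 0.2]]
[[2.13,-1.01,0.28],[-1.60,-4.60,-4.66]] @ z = [[2.72,-1.35,0.91], [8.85,0.84,-6.77]]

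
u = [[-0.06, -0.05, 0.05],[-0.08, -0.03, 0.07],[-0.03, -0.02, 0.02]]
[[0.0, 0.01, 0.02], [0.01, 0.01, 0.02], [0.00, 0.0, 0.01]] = u @ [[-0.02, -0.02, -0.02], [0.12, 0.07, -0.18], [0.14, 0.18, 0.25]]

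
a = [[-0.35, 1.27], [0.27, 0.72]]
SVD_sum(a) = [[-0.16, 1.29], [-0.09, 0.67]] + [[-0.19, -0.02], [0.36, 0.05]]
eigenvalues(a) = [-0.61, 0.98]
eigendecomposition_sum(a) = [[-0.51, 0.49], [0.1, -0.1]] + [[0.16, 0.78], [0.17, 0.82]]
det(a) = -0.59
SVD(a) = [[0.89, 0.46], [0.46, -0.89]] @ diag([1.4707442238804547, 0.4044890949361667]) @ [[-0.13, 0.99], [-0.99, -0.13]]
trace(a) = 0.37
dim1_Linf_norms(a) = [1.27, 0.72]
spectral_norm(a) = 1.47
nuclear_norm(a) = 1.88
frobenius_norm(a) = 1.53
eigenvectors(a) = [[-0.98, -0.69], [0.20, -0.72]]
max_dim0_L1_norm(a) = 1.99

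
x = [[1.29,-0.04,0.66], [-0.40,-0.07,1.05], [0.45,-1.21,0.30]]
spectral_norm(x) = 1.68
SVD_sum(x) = [[0.91, -0.61, 0.66], [0.21, -0.14, 0.15], [0.75, -0.5, 0.55]] + [[0.26, 0.08, -0.27], [-0.69, -0.23, 0.73], [-0.12, -0.04, 0.13]] + [[0.13, 0.48, 0.27],[0.08, 0.3, 0.17],[-0.18, -0.67, -0.37]]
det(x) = 1.93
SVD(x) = [[-0.76,0.35,-0.55], [-0.18,-0.92,-0.34], [-0.63,-0.16,0.76]] @ diag([1.6802936855106645, 1.1127304605653805, 1.031379683997578]) @ [[-0.71, 0.48, -0.52], [0.67, 0.22, -0.71], [-0.22, -0.85, -0.47]]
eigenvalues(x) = [(1.54+0j), (-0.01+1.12j), (-0.01-1.12j)]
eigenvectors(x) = [[0.94+0.00j, (0.15-0.21j), 0.15+0.21j], [-0.01+0.00j, 0.70+0.00j, (0.7-0j)], [(0.35+0j), (0.1+0.66j), 0.10-0.66j]]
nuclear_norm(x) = 3.82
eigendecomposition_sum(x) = [[1.37+0.00j, -0.36+0.00j, (0.43+0j)], [(-0.01-0j), -0j, (-0+0j)], [(0.51+0j), (-0.13+0j), (0.16+0j)]] + [[-0.04+0.06j, 0.16+0.13j, 0.12-0.16j], [(-0.2+0j), -0.04+0.56j, (0.53+0j)], [-0.03-0.19j, -0.54+0.04j, 0.07+0.50j]] + [[-0.04-0.06j,0.16-0.13j,0.12+0.16j], [(-0.2-0j),-0.04-0.56j,0.53-0.00j], [(-0.03+0.19j),-0.54-0.04j,0.07-0.50j]]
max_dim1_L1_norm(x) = 1.99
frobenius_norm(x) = 2.26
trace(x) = 1.52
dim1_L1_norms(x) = [1.99, 1.52, 1.96]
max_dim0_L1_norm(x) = 2.14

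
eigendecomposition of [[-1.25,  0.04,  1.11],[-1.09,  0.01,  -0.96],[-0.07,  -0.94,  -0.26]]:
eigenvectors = [[0.26+0.00j, (-0.69+0j), (-0.69-0j)], [-0.79+0.00j, (-0.28-0.5j), -0.28+0.50j], [0.56+0.00j, (0.02-0.45j), (0.02+0.45j)]]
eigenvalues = [(1.04+0j), (-1.27+0.75j), (-1.27-0.75j)]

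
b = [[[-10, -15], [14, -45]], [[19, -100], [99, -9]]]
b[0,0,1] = -15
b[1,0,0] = 19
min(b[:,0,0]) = -10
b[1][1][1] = -9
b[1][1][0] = 99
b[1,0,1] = -100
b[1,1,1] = -9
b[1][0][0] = 19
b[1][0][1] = -100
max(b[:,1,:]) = 99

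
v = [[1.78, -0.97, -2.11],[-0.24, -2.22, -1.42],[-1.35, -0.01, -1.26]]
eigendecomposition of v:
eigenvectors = [[-0.94,0.06,-0.33], [-0.05,-0.87,-0.9], [0.34,0.49,-0.3]]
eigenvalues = [2.48, -1.41, -2.78]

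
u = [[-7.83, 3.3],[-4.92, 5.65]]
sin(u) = [[-0.12, -0.22],[0.32, -1.01]]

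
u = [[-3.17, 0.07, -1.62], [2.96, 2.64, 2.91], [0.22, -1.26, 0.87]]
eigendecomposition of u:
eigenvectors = [[(0.9+0j), (-0.07+0.2j), (-0.07-0.2j)], [(-0.39+0j), -0.75+0.00j, -0.75-0.00j], [(-0.18+0j), 0.34-0.53j, (0.34+0.53j)]]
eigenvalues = [(-2.87+0j), (1.61+1.27j), (1.61-1.27j)]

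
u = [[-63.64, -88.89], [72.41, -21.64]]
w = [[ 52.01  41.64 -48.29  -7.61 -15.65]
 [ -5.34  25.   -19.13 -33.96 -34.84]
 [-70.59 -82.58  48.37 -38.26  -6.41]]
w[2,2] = 48.37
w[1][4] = -34.84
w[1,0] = -5.34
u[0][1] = -88.89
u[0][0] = -63.64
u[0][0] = -63.64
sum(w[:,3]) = -79.83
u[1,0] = 72.41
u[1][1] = -21.64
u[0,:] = [-63.64, -88.89]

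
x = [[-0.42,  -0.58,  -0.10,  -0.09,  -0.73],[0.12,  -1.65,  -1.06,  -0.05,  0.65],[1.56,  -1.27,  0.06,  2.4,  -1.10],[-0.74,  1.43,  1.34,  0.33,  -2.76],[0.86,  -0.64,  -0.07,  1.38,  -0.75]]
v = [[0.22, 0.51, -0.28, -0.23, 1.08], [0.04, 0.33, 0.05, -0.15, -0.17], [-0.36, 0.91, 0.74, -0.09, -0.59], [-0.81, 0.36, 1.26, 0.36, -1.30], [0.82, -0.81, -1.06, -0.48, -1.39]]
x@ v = [[-0.61, 0.06, 0.68, 0.51, 0.84], [0.92, -1.99, -1.65, -0.01, 0.20], [-2.58, 2.19, 3.73, 1.22, 0.27], [-3.12, 3.67, 4.61, 1.28, 1.57], [-1.54, 1.27, 2.21, 0.76, 0.33]]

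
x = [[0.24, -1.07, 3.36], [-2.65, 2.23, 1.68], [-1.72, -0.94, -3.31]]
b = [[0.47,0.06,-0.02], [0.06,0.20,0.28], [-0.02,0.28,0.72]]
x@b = [[-0.02, 0.74, 2.11],  [-1.15, 0.76, 1.89],  [-0.8, -1.22, -2.61]]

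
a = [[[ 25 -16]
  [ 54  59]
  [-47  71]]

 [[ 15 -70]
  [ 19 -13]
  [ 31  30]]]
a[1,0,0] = 15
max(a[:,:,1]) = 71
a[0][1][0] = 54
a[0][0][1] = -16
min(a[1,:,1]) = -70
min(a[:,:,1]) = -70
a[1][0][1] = -70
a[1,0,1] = -70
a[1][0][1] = -70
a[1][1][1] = -13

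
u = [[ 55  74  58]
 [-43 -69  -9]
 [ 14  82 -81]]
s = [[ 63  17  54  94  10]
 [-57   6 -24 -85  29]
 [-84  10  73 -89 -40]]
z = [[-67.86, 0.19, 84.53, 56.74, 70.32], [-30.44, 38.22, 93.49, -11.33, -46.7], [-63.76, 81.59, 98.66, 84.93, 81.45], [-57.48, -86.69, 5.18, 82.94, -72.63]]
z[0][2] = 84.53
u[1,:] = [-43, -69, -9]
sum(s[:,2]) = 103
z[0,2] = 84.53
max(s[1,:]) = 29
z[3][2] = 5.18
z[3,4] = -72.63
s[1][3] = -85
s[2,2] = 73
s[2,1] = 10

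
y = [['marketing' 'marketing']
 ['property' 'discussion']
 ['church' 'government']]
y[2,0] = 'church'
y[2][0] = 'church'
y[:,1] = ['marketing', 'discussion', 'government']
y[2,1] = 'government'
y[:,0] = ['marketing', 'property', 'church']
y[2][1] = 'government'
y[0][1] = 'marketing'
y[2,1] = 'government'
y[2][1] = 'government'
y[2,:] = ['church', 'government']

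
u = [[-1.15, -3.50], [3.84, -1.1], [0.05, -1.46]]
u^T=[[-1.15, 3.84, 0.05], [-3.5, -1.10, -1.46]]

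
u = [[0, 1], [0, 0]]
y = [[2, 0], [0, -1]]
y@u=[[0, 2], [0, 0]]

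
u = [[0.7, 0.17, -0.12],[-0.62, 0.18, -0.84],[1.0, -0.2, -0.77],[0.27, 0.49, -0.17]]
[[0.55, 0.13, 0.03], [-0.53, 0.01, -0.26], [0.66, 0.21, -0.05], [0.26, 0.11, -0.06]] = u @[[0.77, 0.15, 0.1], [0.15, 0.1, -0.1], [0.10, -0.1, 0.22]]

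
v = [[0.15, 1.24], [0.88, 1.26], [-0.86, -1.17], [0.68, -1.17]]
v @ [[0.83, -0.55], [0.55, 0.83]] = [[0.81,0.95], [1.42,0.56], [-1.36,-0.5], [-0.08,-1.35]]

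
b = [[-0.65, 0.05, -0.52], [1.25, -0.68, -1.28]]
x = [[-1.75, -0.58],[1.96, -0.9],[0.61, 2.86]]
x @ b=[[0.41, 0.31, 1.65], [-2.4, 0.71, 0.13], [3.18, -1.91, -3.98]]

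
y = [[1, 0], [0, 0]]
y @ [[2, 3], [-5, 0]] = [[2, 3], [0, 0]]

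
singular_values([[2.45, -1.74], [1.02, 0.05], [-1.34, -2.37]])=[3.13, 2.78]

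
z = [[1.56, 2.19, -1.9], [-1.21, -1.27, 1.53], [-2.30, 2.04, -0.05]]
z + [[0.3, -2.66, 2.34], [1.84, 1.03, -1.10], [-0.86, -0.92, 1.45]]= [[1.86, -0.47, 0.44], [0.63, -0.24, 0.43], [-3.16, 1.12, 1.40]]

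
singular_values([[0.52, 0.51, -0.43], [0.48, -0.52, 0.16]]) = [0.86, 0.7]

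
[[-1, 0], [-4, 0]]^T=[[-1, -4], [0, 0]]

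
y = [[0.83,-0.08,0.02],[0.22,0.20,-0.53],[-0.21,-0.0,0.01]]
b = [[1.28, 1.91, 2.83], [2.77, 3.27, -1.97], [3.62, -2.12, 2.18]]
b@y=[[0.89, 0.28, -0.96], [3.43, 0.43, -1.70], [2.08, -0.71, 1.22]]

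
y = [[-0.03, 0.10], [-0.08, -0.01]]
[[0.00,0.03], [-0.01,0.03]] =y@[[0.15, -0.38], [0.08, 0.14]]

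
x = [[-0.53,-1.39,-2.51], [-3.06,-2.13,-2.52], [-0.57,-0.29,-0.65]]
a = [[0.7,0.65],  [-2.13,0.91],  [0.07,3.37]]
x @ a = [[2.41,-10.07], [2.22,-12.42], [0.17,-2.82]]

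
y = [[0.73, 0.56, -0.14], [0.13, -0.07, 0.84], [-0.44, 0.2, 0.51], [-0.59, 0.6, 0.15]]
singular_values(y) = [1.17, 0.86, 0.84]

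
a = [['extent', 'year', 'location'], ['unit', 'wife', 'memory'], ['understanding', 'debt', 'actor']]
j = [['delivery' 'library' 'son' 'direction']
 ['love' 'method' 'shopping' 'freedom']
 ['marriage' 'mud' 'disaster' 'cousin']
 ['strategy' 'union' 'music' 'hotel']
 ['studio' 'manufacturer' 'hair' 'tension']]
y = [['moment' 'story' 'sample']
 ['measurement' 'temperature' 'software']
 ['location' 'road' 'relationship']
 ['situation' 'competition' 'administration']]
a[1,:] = ['unit', 'wife', 'memory']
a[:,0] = ['extent', 'unit', 'understanding']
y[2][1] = 'road'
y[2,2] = 'relationship'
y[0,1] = 'story'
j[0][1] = 'library'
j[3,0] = 'strategy'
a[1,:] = ['unit', 'wife', 'memory']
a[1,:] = ['unit', 'wife', 'memory']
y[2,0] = 'location'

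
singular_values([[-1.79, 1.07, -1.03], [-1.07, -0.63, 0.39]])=[2.36, 1.23]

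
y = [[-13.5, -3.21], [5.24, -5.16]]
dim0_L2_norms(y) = [14.48, 6.08]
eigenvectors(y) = [[-0.68, 0.55], [0.73, -0.84]]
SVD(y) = [[-0.95,  0.33], [0.33,  0.95]] @ diag([14.533797722794315, 5.950296106320998]) @ [[1.0,0.09], [0.09,-1.00]]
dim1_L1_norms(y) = [16.71, 10.4]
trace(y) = -18.66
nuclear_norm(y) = 20.48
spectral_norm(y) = 14.53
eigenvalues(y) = [-10.08, -8.58]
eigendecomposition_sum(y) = [[-32.93, -21.47], [35.04, 22.84]] + [[19.43, 18.26], [-29.80, -28.0]]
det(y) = 86.48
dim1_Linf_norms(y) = [13.5, 5.24]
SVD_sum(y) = [[-13.68,-1.28], [4.72,0.44]] + [[0.18,-1.93], [0.52,-5.6]]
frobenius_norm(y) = 15.70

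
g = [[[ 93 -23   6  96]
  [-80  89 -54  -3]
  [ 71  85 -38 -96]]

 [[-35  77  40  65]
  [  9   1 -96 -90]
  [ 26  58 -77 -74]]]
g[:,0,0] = [93, -35]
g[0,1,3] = -3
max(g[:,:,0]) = 93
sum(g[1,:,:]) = -96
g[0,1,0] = -80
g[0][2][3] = -96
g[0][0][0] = 93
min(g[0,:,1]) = -23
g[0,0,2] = 6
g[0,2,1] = 85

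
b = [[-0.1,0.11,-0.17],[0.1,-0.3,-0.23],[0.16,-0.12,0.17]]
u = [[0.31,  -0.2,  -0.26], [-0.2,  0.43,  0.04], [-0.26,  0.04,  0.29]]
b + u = [[0.21, -0.09, -0.43], [-0.10, 0.13, -0.19], [-0.10, -0.08, 0.46]]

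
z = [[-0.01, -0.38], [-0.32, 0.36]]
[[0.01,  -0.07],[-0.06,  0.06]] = z@[[0.16, 0.02], [-0.02, 0.19]]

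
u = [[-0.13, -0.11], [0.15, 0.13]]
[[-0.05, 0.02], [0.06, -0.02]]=u@ [[-0.44, -1.34], [0.98, 1.42]]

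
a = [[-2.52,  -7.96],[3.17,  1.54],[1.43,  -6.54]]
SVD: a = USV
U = [[-0.78, 0.29], [0.19, -0.72], [-0.59, -0.63]]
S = [10.54, 3.98]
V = [[0.17,0.99], [-0.99,0.17]]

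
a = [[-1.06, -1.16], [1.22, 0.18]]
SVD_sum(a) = [[-1.27, -0.84], [0.93, 0.62]] + [[0.21,-0.32], [0.29,-0.44]]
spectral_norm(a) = 1.89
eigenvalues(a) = [(-0.44+1.02j), (-0.44-1.02j)]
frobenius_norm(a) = 2.00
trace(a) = -0.88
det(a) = 1.22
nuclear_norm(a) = 2.54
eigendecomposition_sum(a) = [[(-0.53+0.37j),  -0.58-0.25j], [(0.61+0.26j),  (0.09+0.64j)]] + [[(-0.53-0.37j), (-0.58+0.25j)], [0.61-0.26j, (0.09-0.64j)]]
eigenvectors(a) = [[0.36-0.60j, 0.36+0.60j], [-0.72+0.00j, -0.72-0.00j]]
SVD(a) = [[-0.81, 0.59], [0.59, 0.81]] @ diag([1.8894649140900601, 0.6480141498629807]) @ [[0.83, 0.55], [0.55, -0.83]]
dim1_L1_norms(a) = [2.22, 1.4]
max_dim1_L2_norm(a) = 1.57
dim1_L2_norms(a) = [1.57, 1.23]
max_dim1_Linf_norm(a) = 1.22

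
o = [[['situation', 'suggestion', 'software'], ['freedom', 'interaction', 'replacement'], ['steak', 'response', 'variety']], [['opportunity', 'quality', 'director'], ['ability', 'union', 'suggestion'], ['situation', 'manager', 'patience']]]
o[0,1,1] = 'interaction'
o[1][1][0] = 'ability'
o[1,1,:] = ['ability', 'union', 'suggestion']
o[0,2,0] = 'steak'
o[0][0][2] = 'software'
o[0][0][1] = 'suggestion'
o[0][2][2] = 'variety'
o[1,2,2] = 'patience'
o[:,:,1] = [['suggestion', 'interaction', 'response'], ['quality', 'union', 'manager']]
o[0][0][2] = 'software'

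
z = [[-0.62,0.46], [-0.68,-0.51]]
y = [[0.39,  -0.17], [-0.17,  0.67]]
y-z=[[1.01, -0.63], [0.51, 1.18]]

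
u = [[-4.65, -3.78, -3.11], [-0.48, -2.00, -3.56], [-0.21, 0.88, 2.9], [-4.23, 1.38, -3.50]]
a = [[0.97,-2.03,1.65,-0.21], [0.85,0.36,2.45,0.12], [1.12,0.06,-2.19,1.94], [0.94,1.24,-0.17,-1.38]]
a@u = [[-2.99, 1.56, 9.73],[-5.15, -1.61, 2.76],[-12.98, -3.60, -16.84],[0.91, -8.09, -3.00]]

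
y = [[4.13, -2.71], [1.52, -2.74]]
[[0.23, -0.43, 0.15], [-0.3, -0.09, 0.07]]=y @ [[0.2,-0.13,0.03], [0.22,-0.04,-0.01]]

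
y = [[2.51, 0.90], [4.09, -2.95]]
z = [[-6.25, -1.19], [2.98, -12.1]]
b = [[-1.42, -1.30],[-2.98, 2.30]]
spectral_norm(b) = 3.78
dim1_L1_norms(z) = [7.44, 15.08]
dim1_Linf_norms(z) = [6.25, 12.1]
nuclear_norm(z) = 18.82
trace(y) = -0.44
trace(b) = 0.88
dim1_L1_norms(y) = [3.41, 7.04]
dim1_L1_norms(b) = [2.72, 5.28]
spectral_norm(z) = 12.47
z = y @ b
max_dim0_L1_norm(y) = 6.6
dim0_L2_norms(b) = [3.3, 2.64]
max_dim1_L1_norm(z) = 15.08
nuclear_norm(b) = 5.67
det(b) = -7.14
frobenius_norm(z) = 13.99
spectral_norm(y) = 5.31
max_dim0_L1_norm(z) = 13.29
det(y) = -11.09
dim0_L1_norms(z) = [9.23, 13.29]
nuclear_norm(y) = 7.40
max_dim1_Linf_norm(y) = 4.09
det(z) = 79.17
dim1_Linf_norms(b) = [1.42, 2.98]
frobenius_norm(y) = 5.70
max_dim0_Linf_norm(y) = 4.09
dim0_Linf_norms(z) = [6.25, 12.1]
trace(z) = -18.35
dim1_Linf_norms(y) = [2.51, 4.09]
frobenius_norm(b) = 4.23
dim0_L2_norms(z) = [6.92, 12.16]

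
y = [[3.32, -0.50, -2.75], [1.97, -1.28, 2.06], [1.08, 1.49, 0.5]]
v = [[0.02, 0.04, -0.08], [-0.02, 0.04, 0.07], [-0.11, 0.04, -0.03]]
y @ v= [[0.38, 0.0, -0.22],[-0.16, 0.11, -0.31],[-0.06, 0.12, 0.0]]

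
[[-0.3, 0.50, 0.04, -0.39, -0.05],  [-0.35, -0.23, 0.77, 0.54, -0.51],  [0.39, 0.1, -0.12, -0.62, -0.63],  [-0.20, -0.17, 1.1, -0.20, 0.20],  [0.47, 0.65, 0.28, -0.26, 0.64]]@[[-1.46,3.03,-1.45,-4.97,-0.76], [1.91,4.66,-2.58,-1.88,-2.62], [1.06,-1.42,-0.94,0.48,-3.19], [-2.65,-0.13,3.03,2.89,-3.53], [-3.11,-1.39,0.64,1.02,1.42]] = [[2.62,1.48,-2.11,-0.61,0.1],  [1.04,-2.59,1.69,3.58,-4.22],  [3.1,2.77,-2.99,-4.62,1.12],  [1.04,-3.21,-0.78,1.47,-1.92],  [-0.45,3.20,-3.00,-3.52,-1.13]]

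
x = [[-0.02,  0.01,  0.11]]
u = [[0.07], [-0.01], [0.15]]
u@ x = [[-0.00, 0.0, 0.01], [0.00, -0.0, -0.0], [-0.00, 0.0, 0.02]]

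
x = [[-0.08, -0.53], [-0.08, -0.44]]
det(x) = -0.01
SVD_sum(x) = [[-0.09, -0.53], [-0.07, -0.44]] + [[0.01, -0.00], [-0.01, 0.00]]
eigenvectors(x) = [[0.98,0.76], [-0.17,0.65]]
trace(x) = -0.52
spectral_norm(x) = 0.70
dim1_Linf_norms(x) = [0.53, 0.44]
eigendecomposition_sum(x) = [[0.01, -0.01], [-0.0, 0.00]] + [[-0.09, -0.52],[-0.08, -0.44]]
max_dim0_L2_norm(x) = 0.69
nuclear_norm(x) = 0.71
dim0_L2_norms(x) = [0.11, 0.69]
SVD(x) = [[-0.77, -0.64],[-0.64, 0.77]] @ diag([0.6979925462783795, 0.010315296400211739]) @ [[0.16,0.99], [-0.99,0.16]]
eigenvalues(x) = [0.01, -0.53]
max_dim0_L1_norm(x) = 0.97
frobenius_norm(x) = 0.70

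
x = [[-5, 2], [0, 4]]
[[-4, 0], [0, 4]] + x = [[-9, 2], [0, 8]]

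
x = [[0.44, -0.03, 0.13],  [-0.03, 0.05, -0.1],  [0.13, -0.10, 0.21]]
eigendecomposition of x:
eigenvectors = [[0.89, -0.46, -0.08],[-0.15, -0.45, 0.88],[0.44, 0.77, 0.47]]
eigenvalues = [0.51, 0.19, -0.0]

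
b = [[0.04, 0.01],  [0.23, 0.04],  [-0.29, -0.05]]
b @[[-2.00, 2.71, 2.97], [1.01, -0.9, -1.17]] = [[-0.07, 0.10, 0.11],[-0.42, 0.59, 0.64],[0.53, -0.74, -0.80]]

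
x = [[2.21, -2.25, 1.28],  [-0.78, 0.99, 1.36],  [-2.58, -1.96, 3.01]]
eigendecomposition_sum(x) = [[1.40+0.00j, (-1.34+0j), (-0.12-0j)], [(-1.69+0j), 1.61-0.00j, 0.15+0.00j], [-1.91+0.00j, (1.81-0j), 0.17+0.00j]] + [[0.40+0.58j, (-0.46+1.01j), (0.7-0.46j)], [(0.45+0.5j), (-0.31+1.01j), (0.61-0.53j)], [(-0.34+1.2j), -1.89+0.51j, 1.42+0.43j]] + [[0.40-0.58j, (-0.46-1.01j), 0.70+0.46j],  [0.45-0.50j, (-0.31-1.01j), (0.61+0.53j)],  [(-0.34-1.2j), -1.89-0.51j, (1.42-0.43j)]]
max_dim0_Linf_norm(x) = 3.01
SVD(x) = [[0.21, -0.94, -0.27], [0.2, 0.31, -0.93], [0.96, 0.14, 0.25]] @ diag([4.582591433067956, 3.4546137970182897, 1.2832378076658413]) @ [[-0.47, -0.47, 0.75], [-0.78, 0.62, -0.1], [-0.42, -0.63, -0.66]]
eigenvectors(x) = [[(0.48+0j), (-0.28+0.34j), -0.28-0.34j], [-0.58+0.00j, (-0.23+0.36j), -0.23-0.36j], [-0.66+0.00j, -0.79+0.00j, (-0.79-0j)]]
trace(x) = 6.21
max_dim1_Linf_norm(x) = 3.01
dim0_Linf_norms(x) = [2.58, 2.25, 3.01]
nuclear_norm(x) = 9.32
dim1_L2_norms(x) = [3.4, 1.85, 4.42]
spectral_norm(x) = 4.58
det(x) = 20.32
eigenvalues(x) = [(3.18+0j), (1.52+2.02j), (1.52-2.02j)]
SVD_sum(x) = [[-0.46, -0.46, 0.73], [-0.43, -0.43, 0.68], [-2.06, -2.06, 3.27]] + [[2.52, -2.01, 0.32], [-0.85, 0.67, -0.11], [-0.39, 0.31, -0.05]] + [[0.15, 0.22, 0.23],  [0.5, 0.75, 0.78],  [-0.14, -0.21, -0.21]]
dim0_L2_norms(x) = [3.49, 3.14, 3.54]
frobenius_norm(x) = 5.88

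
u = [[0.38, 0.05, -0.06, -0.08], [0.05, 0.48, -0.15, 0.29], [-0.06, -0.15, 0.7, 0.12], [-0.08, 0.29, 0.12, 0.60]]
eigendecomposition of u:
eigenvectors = [[0.29, -0.93, 0.2, -0.08], [-0.70, -0.19, 0.34, 0.60], [-0.29, -0.29, -0.91, 0.07], [0.59, 0.08, -0.15, 0.79]]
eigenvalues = [0.15, 0.38, 0.79, 0.84]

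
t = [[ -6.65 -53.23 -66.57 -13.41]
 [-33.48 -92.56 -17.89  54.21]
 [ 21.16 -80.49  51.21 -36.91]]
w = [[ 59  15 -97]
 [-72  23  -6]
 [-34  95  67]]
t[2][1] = -80.49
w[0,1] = 15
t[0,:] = [-6.65, -53.23, -66.57, -13.41]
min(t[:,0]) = -33.48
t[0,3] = -13.41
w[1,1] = 23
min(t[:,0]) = -33.48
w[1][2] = -6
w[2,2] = 67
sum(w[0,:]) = -23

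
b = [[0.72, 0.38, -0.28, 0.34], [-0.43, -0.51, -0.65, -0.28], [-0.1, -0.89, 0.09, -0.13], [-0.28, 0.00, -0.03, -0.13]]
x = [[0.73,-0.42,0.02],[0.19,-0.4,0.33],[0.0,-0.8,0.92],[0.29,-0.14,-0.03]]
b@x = [[0.70, -0.28, -0.13], [-0.49, 0.94, -0.77], [-0.28, 0.34, -0.21], [-0.24, 0.16, -0.03]]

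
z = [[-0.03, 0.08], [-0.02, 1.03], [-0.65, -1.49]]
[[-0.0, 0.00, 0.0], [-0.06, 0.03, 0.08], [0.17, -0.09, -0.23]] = z@[[-0.13, 0.07, 0.17], [-0.06, 0.03, 0.08]]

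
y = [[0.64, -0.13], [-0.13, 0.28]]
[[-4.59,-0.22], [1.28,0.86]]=y@ [[-6.9, 0.31],[1.37, 3.20]]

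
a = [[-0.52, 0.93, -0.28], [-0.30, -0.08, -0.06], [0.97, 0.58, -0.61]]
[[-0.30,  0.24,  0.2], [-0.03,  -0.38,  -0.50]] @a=[[0.28, -0.18, -0.05], [-0.36, -0.29, 0.34]]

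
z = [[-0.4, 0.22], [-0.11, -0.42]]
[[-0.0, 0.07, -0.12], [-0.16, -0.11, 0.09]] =z @ [[0.19, -0.02, 0.16], [0.34, 0.27, -0.25]]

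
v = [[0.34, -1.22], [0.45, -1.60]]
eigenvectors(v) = [[0.96, 0.61], [0.27, 0.79]]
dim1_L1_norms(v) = [1.56, 2.05]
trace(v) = -1.26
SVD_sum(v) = [[0.34, -1.22], [0.45, -1.60]] + [[-0.0, -0.0], [0.0, 0.0]]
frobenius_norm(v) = 2.09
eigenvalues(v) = [-0.0, -1.26]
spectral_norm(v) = 2.09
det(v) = 0.00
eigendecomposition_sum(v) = [[-0.01, 0.0], [-0.0, 0.00]] + [[0.35, -1.22], [0.45, -1.60]]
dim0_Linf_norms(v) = [0.45, 1.6]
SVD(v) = [[-0.61, -0.80], [-0.80, 0.61]] @ diag([2.0896158198537664, 0.0023927843350410125]) @ [[-0.27,0.96], [0.96,0.27]]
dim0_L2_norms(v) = [0.56, 2.01]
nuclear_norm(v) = 2.09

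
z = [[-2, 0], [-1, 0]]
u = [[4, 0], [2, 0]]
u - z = [[6, 0], [3, 0]]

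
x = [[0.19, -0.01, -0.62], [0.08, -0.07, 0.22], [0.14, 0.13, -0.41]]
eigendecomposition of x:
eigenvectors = [[-0.80+0.00j,-0.80-0.00j,0.61+0.00j],[-0.08+0.53j,-0.08-0.53j,(-0.55+0j)],[-0.18+0.22j,-0.18-0.22j,(0.57+0j)]]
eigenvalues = [(0.05+0.18j), (0.05-0.18j), (-0.39+0j)]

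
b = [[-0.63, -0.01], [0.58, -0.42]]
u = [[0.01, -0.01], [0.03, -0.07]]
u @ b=[[-0.01, 0.0], [-0.06, 0.03]]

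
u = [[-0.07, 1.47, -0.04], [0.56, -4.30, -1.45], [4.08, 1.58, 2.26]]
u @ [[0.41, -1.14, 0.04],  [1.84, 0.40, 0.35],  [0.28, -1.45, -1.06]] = [[2.66,0.73,0.55], [-8.09,-0.26,0.05], [5.21,-7.3,-1.68]]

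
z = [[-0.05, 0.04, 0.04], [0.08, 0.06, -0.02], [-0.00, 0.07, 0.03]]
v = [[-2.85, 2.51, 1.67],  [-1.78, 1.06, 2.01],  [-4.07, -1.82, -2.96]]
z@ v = [[-0.09, -0.16, -0.12], [-0.25, 0.30, 0.31], [-0.25, 0.02, 0.05]]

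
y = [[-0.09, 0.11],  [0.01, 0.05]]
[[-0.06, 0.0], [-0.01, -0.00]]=y @ [[0.44, -0.11], [-0.19, -0.06]]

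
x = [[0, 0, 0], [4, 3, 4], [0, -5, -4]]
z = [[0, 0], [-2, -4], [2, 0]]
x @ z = [[0, 0], [2, -12], [2, 20]]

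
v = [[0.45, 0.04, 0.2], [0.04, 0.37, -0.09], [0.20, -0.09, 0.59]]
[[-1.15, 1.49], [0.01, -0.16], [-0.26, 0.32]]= v @ [[-2.86, 3.81], [0.47, -1.07], [0.6, -0.92]]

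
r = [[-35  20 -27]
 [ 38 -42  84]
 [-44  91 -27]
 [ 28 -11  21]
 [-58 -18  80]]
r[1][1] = -42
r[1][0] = 38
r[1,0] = 38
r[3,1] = -11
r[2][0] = -44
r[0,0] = -35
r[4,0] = -58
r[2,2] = -27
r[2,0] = -44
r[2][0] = -44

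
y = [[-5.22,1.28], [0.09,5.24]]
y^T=[[-5.22,0.09], [1.28,5.24]]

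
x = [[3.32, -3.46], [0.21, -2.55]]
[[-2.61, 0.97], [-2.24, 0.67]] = x@ [[0.14, 0.02],[0.89, -0.26]]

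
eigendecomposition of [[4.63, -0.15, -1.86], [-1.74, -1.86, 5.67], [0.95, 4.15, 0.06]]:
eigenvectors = [[0.09, -0.94, 0.87], [-0.81, 0.32, 0.19], [0.57, 0.09, 0.45]]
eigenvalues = [-5.67, 4.86, 3.64]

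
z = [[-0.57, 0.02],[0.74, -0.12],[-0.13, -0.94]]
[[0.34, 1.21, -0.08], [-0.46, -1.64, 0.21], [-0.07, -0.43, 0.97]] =z @ [[-0.59, -2.09, 0.11], [0.16, 0.75, -1.05]]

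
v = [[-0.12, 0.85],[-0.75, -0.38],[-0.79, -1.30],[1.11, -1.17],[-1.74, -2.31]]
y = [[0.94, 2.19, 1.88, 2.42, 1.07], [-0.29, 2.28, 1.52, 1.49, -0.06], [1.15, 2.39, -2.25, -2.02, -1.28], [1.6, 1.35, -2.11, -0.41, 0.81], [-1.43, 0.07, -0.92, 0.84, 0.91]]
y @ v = [[-2.42,-7.78], [-1.12,-4.69], [-0.17,8.31], [-1.40,2.2], [0.19,-3.13]]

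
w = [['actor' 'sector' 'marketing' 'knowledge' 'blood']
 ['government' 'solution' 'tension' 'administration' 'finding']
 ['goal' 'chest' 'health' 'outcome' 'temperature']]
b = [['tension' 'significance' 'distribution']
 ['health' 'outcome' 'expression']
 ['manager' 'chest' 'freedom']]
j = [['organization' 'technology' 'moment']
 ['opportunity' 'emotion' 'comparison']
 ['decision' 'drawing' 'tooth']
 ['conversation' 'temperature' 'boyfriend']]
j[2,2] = 'tooth'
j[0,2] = 'moment'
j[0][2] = 'moment'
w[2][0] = 'goal'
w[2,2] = 'health'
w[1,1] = 'solution'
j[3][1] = 'temperature'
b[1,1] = 'outcome'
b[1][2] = 'expression'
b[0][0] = 'tension'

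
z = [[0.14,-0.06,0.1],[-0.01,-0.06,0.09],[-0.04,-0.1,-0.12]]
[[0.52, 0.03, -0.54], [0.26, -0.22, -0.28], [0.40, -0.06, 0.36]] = z @ [[1.74, 1.79, -1.55], [-4.69, 1.47, 0.54], [-0.01, -1.30, -2.92]]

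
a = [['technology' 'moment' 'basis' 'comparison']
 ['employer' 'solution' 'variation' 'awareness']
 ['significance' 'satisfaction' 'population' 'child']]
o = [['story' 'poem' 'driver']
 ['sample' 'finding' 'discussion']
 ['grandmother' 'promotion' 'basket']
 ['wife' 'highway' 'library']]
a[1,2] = 'variation'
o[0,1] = 'poem'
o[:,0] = ['story', 'sample', 'grandmother', 'wife']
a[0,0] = 'technology'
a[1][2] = 'variation'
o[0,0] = 'story'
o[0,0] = 'story'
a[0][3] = 'comparison'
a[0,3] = 'comparison'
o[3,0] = 'wife'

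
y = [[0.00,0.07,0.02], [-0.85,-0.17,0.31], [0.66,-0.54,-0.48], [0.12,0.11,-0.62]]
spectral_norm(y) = 1.30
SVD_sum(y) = [[-0.02, 0.00, 0.01], [-0.67, 0.15, 0.47], [0.72, -0.16, -0.51], [0.34, -0.08, -0.24]] + [[0.01, 0.07, -0.01], [-0.04, -0.31, 0.04], [-0.05, -0.38, 0.05], [0.03, 0.19, -0.02]] + [[0.01, 0.0, 0.01], [-0.14, -0.0, -0.20], [-0.01, -0.0, -0.01], [-0.25, -0.01, -0.35]]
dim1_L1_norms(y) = [0.09, 1.33, 1.68, 0.85]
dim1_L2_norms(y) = [0.07, 0.92, 0.98, 0.64]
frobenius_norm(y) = 1.49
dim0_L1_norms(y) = [1.63, 0.89, 1.43]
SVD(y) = [[0.02, 0.12, -0.04], [0.64, -0.59, 0.49], [-0.69, -0.71, 0.03], [-0.33, 0.36, 0.87]] @ diag([1.2961369249958756, 0.54181805687083, 0.4977572349157302]) @ [[-0.8, 0.18, 0.57], [0.14, 0.98, -0.12], [-0.58, -0.02, -0.81]]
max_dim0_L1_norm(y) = 1.63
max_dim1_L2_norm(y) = 0.98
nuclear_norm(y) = 2.34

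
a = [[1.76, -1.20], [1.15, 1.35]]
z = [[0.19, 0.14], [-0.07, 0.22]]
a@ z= [[0.42,-0.02], [0.12,0.46]]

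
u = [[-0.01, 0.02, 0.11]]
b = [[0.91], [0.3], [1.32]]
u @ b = [[0.14]]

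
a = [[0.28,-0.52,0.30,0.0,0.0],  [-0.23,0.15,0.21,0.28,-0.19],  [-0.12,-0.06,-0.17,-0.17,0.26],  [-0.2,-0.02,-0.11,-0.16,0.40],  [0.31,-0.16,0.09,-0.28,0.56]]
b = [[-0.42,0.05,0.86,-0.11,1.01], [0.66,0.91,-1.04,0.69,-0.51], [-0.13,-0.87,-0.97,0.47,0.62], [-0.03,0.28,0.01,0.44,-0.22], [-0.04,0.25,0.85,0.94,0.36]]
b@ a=[[0.1, 0.01, -0.16, -0.4, 0.74], [-0.2, -0.08, 0.44, 0.46, -0.45], [0.38, -0.11, -0.05, -0.33, 0.45], [-0.23, 0.08, -0.02, 0.07, 0.00], [-0.25, -0.07, -0.18, -0.33, 0.75]]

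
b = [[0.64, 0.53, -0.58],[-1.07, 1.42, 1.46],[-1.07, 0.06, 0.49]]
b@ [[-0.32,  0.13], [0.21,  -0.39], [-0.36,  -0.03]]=[[0.12,-0.11], [0.12,-0.74], [0.18,-0.18]]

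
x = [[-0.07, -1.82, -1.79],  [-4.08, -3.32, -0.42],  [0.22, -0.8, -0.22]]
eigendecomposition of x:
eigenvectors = [[(0.38+0j), (0.57+0.14j), (0.57-0.14j)], [(0.92+0j), (-0.62+0j), (-0.62-0j)], [(0.13+0j), 0.43-0.29j, (0.43+0.29j)]]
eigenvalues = [(-5.08+0j), (0.73+0.72j), (0.73-0.72j)]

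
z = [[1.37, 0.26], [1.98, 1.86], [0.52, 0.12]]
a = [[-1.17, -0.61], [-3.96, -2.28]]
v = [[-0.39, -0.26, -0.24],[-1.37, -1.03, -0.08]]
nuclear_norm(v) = 1.99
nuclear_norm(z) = 3.73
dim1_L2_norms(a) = [1.32, 4.57]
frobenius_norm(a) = 4.76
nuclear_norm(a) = 4.81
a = v @ z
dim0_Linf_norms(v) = [1.37, 1.03, 0.24]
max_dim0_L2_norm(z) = 2.46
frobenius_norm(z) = 3.10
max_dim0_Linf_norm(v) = 1.37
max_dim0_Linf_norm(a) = 3.96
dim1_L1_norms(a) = [1.78, 6.24]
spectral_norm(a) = 4.76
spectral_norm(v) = 1.78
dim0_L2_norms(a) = [4.13, 2.36]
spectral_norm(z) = 3.02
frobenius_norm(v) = 1.79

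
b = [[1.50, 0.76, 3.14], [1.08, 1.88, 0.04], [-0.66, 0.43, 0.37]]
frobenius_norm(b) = 4.26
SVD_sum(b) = [[1.65, 1.28, 2.82],[0.57, 0.45, 0.98],[0.07, 0.05, 0.12]] + [[-0.18, -0.5, 0.33], [0.51, 1.43, -0.95], [-0.01, -0.03, 0.02]] + [[0.03,  -0.02,  -0.01], [-0.01,  0.0,  0.0], [-0.72,  0.41,  0.23]]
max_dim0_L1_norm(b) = 3.55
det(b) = 6.05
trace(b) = 3.75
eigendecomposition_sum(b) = [[(0.41+0.44j), -0.27-0.30j, 1.08-0.75j], [(0.03-0.33j), -0.03+0.22j, -0.71-0.17j], [-0.33+0.13j, (0.22-0.09j), 0.19+0.75j]] + [[0.41-0.44j, -0.27+0.30j, 1.08+0.75j], [(0.03+0.33j), -0.03-0.22j, -0.71+0.17j], [(-0.33-0.13j), 0.22+0.09j, 0.19-0.75j]] + [[(0.68-0j), 1.30+0.00j, 0.98+0.00j],[(1.02-0j), (1.93+0j), 1.46+0.00j],[-0.01+0.00j, (-0.01-0j), -0.01-0.00j]]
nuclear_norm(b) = 6.47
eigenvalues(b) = [(0.57+1.41j), (0.57-1.41j), (2.6+0j)]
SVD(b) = [[-0.94, -0.33, 0.04], [-0.33, 0.94, -0.01], [-0.04, -0.02, -1.00]] @ diag([3.716865800047399, 1.896171502994144, 0.8581621383345583]) @ [[-0.47, -0.36, -0.80], [0.29, 0.80, -0.53], [0.84, -0.48, -0.27]]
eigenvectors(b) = [[(-0.78+0j), (-0.78-0j), 0.56+0.00j], [(0.29+0.32j), (0.29-0.32j), 0.83+0.00j], [(0.16-0.43j), 0.16+0.43j, -0.00+0.00j]]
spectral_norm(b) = 3.72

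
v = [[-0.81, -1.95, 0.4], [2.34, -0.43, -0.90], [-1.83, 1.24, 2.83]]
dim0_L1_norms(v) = [4.98, 3.62, 4.13]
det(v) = 10.63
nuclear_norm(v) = 7.57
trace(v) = 1.59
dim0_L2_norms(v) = [3.08, 2.35, 3.0]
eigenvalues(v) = [(-0.33+2.15j), (-0.33-2.15j), (2.25+0j)]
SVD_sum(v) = [[-0.21, 0.08, 0.21], [1.58, -0.62, -1.58], [-2.39, 0.94, 2.39]] + [[-0.82, -1.93, -0.07],[0.20, 0.46, 0.02],[0.20, 0.47, 0.02]] + [[0.22, -0.10, 0.26], [0.57, -0.27, 0.67], [0.36, -0.17, 0.42]]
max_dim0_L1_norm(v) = 4.98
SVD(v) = [[-0.07,  0.95,  -0.31],[0.55,  -0.22,  -0.8],[-0.83,  -0.23,  -0.51]] @ diag([4.217015540412714, 2.2150373936272465, 1.1379320176314045]) @ [[0.68, -0.27, -0.68], [-0.39, -0.92, -0.03], [-0.62, 0.29, -0.73]]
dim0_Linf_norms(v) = [2.34, 1.95, 2.83]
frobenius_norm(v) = 4.90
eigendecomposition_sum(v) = [[-0.36+1.09j,(-1.14-0.33j),-0.08-0.29j],  [1.14+0.15j,(-0.11+1.19j),(-0.27+0.14j)],  [(-0.72+0.09j),-0.11-0.74j,0.14-0.12j]] + [[-0.36-1.09j, -1.14+0.33j, (-0.08+0.29j)], [1.14-0.15j, -0.11-1.19j, -0.27-0.14j], [(-0.72-0.09j), (-0.11+0.74j), (0.14+0.12j)]] + [[-0.09+0.00j, 0.33+0.00j, (0.56-0j)], [0.06-0.00j, (-0.21-0j), -0.36+0.00j], [-0.40+0.00j, (1.47+0j), (2.55-0j)]]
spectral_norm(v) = 4.22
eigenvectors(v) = [[(0.12-0.63j),  (0.12+0.63j),  0.21+0.00j], [-0.65+0.00j,  (-0.65-0j),  -0.14+0.00j], [(0.39-0.1j),  0.39+0.10j,  (0.97+0j)]]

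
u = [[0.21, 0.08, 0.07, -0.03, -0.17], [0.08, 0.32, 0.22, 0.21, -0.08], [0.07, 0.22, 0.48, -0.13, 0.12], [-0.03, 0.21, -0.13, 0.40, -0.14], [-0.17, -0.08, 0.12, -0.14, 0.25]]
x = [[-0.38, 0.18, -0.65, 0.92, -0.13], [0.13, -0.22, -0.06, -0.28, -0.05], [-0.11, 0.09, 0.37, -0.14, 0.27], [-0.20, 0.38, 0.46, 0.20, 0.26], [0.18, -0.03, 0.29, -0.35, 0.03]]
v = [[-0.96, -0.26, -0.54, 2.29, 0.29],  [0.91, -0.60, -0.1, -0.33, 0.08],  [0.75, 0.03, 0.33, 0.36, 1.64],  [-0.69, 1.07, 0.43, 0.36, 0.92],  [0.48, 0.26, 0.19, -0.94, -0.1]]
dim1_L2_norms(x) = [1.21, 0.39, 0.5, 0.71, 0.49]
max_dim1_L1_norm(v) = 4.34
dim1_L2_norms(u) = [0.29, 0.46, 0.56, 0.49, 0.36]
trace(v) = -0.97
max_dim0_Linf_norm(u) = 0.48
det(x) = 0.00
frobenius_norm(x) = 1.61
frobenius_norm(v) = 3.93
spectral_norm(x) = 1.36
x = v @ u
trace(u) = 1.66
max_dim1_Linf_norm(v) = 2.29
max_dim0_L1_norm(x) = 1.89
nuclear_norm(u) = 1.66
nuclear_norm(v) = 6.74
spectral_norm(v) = 2.94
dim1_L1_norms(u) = [0.56, 0.91, 1.02, 0.91, 0.76]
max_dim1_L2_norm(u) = 0.56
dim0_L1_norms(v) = [3.79, 2.22, 1.59, 4.28, 3.03]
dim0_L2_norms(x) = [0.5, 0.48, 0.93, 1.05, 0.4]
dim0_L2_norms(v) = [1.74, 1.28, 0.79, 2.55, 1.91]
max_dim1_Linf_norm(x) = 0.92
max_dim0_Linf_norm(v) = 2.29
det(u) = 0.00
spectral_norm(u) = 0.66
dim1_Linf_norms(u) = [0.21, 0.32, 0.48, 0.4, 0.25]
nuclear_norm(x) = 2.39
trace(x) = 0.00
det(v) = -0.01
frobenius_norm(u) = 0.99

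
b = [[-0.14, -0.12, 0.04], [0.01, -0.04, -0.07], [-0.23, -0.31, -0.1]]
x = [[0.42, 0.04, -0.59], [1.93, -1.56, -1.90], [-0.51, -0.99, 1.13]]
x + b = [[0.28, -0.08, -0.55], [1.94, -1.6, -1.97], [-0.74, -1.3, 1.03]]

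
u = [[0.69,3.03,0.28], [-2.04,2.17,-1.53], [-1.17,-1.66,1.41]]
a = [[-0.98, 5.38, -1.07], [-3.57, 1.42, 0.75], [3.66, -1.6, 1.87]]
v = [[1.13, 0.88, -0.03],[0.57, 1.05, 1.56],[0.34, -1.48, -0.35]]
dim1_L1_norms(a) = [7.43, 5.74, 7.13]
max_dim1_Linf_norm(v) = 1.56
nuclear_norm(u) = 8.31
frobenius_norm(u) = 5.20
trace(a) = 2.31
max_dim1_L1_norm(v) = 3.18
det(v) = 2.87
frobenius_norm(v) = 2.89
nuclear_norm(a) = 12.49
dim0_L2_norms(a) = [5.21, 5.79, 2.28]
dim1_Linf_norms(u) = [3.03, 2.17, 1.66]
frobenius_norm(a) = 8.11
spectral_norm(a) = 6.98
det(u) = 16.16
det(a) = 46.36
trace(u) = 4.27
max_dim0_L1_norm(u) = 6.86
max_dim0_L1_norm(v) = 3.41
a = v @ u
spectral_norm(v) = 2.44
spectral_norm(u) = 4.29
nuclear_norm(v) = 4.62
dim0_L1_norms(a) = [8.21, 8.4, 3.69]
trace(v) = 1.83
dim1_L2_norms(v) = [1.43, 1.96, 1.56]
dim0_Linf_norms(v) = [1.13, 1.48, 1.56]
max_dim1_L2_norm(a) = 5.57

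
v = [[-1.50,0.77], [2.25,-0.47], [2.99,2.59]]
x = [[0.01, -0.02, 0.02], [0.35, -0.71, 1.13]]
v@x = [[0.25, -0.52, 0.84], [-0.14, 0.29, -0.49], [0.94, -1.90, 2.99]]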